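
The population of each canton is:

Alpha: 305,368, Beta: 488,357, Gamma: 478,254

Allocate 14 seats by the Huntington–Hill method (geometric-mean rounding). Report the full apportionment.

Alpha 3; Beta 6; Gamma 5

With divisor 88657: modified quotas Alpha 3.444, Beta 5.508, Gamma 5.394.
Geometric-mean thresholds: Alpha √(3·4)=3.464, Beta √(5·6)=5.477, Gamma √(5·6)=5.477.
Each quota rounded against its threshold gives Alpha 3, Beta 6, Gamma 5 (total 14).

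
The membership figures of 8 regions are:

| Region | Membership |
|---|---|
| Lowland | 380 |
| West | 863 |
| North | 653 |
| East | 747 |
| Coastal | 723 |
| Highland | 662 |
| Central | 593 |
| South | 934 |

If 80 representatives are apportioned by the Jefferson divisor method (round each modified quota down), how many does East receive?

11

Standard divisor 5555/80 ≈ 69.438; standard quotas: Lowland 5.473, West 12.428, North 9.404, East 10.758, Coastal 10.412, Highland 9.534, Central 8.540, South 13.451.
Rounding down gives 5, 12, 9, 10, 10, 9, 8, 13 = 76 seats, so the divisor must be adjusted.
With modified divisor 66.04: modified quotas Lowland 5.754, West 13.068, North 9.888, East 11.311, Coastal 10.948, Highland 10.024, Central 8.979, South 14.143.
Rounding down: Lowland 5, West 13, North 9, East 11, Coastal 10, Highland 10, Central 8, South 14 (total 80).
East receives 11.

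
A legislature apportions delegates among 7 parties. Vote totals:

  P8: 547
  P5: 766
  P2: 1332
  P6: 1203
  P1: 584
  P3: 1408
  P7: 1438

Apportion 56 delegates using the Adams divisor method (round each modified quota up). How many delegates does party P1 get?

5

Standard divisor 7278/56 ≈ 129.964; standard quotas: P8 4.209, P5 5.894, P2 10.249, P6 9.256, P1 4.494, P3 10.834, P7 11.065.
Rounding up gives 5, 6, 11, 10, 5, 11, 12 = 60 seats, so the divisor must be adjusted.
With modified divisor 140: modified quotas P8 3.907, P5 5.471, P2 9.514, P6 8.593, P1 4.171, P3 10.057, P7 10.271.
Rounding up: P8 4, P5 6, P2 10, P6 9, P1 5, P3 11, P7 11 (total 56).
P1 receives 5.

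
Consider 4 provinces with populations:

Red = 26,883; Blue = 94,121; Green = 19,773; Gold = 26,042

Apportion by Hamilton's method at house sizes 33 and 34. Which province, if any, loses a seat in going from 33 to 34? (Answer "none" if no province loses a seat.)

none

At 33 seats: Red 5, Blue 19, Green 4, Gold 5.
At 34 seats: Red 6, Blue 19, Green 4, Gold 5.
No province's allocation decreased.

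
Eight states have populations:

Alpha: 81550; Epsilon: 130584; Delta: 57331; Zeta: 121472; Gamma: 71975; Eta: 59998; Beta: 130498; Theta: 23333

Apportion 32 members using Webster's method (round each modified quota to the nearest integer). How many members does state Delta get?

3

Standard divisor 676741/32 ≈ 21148.156; standard quotas: Alpha 3.856, Epsilon 6.175, Delta 2.711, Zeta 5.744, Gamma 3.403, Eta 2.837, Beta 6.171, Theta 1.103.
Rounding to the nearest integer gives Alpha 4, Epsilon 6, Delta 3, Zeta 6, Gamma 3, Eta 3, Beta 6, Theta 1 — total 32, matching the house size, so no adjustment is needed.
Delta receives 3.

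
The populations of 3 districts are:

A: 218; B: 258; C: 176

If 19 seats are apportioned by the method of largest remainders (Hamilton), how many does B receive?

8

Total 652; standard divisor 652/19 ≈ 34.316.
Standard quotas: A 6.353, B 7.518, C 5.129.
Lower quotas: A 6, B 7, C 5 (sum 18, leaving 1 seat).
Remainders in descending order: B 0.518, A 0.353, C 0.129.
The surplus seat goes to B.
B receives 8.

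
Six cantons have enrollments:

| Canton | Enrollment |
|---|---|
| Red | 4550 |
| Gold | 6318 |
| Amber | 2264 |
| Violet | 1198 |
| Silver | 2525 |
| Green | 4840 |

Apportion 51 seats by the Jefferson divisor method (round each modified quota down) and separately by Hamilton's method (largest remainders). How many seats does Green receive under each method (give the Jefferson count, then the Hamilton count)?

Jefferson: Red 11, Gold 15, Amber 5, Violet 2, Silver 6, Green 12.
Hamilton: Red 11, Gold 15, Amber 5, Violet 3, Silver 6, Green 11.
Green gets 12 under Jefferson and 11 under Hamilton.

12 and 11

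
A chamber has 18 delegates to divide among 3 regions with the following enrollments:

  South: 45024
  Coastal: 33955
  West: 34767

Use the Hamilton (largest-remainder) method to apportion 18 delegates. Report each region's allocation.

Standard divisor: 113746 ÷ 18 ≈ 6319.222.
Standard quotas: South 7.1249, Coastal 5.3733, West 5.5018.
Lower quotas: South 7, Coastal 5, West 5 (sum 17, leaving 1 seat).
Remainders in descending order: West 0.5018, Coastal 0.3733, South 0.1249.
Largest remainder: West receives the extra seat.

South: 7; Coastal: 5; West: 6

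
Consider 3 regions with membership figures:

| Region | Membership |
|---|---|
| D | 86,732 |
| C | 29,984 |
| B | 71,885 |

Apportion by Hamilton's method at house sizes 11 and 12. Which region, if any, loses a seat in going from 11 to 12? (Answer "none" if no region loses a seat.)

none

At 11 seats: D 5, C 2, B 4.
At 12 seats: D 5, C 2, B 5.
No region's allocation decreased.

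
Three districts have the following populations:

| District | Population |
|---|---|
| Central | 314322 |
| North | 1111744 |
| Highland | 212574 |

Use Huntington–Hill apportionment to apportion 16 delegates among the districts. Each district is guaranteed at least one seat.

Central=3, North=11, Highland=2

With divisor 101383: modified quotas Central 3.100, North 10.966, Highland 2.097.
Geometric-mean thresholds: Central √(3·4)=3.464, North √(10·11)=10.488, Highland √(2·3)=2.449.
Each quota rounded against its threshold gives Central 3, North 11, Highland 2 (total 16).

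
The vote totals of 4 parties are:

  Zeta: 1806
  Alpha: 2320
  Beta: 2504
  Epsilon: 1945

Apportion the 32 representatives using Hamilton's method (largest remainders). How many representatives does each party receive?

Zeta: 7, Alpha: 9, Beta: 9, Epsilon: 7

Standard divisor: 8575 ÷ 32 ≈ 267.969.
Standard quotas: Zeta 6.740, Alpha 8.658, Beta 9.344, Epsilon 7.258.
Lower quotas: Zeta 6, Alpha 8, Beta 9, Epsilon 7 (sum 30, leaving 2 seats).
Remainders in descending order: Zeta 0.740, Alpha 0.658, Beta 0.344, Epsilon 0.258.
Largest remainders: Zeta, Alpha receive the extra seats.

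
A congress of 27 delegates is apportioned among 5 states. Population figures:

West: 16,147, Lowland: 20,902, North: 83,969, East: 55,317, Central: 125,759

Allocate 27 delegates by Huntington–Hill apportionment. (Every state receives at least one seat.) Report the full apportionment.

With divisor 11319: modified quotas West 1.427, Lowland 1.847, North 7.418, East 4.887, Central 11.110.
Geometric-mean thresholds: West √(1·2)=1.414, Lowland √(1·2)=1.414, North √(7·8)=7.483, East √(4·5)=4.472, Central √(11·12)=11.489.
Each quota rounded against its threshold gives West 2, Lowland 2, North 7, East 5, Central 11 (total 27).

West: 2, Lowland: 2, North: 7, East: 5, Central: 11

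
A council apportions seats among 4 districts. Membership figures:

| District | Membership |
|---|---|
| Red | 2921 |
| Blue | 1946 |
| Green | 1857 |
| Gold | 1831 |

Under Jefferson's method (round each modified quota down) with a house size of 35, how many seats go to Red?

12

Standard divisor 8555/35 ≈ 244.429; standard quotas: Red 11.950, Blue 7.961, Green 7.597, Gold 7.491.
Rounding down gives 11, 7, 7, 7 = 32 seats, so the divisor must be adjusted.
With modified divisor 230: modified quotas Red 12.700, Blue 8.461, Green 8.074, Gold 7.961.
Rounding down: Red 12, Blue 8, Green 8, Gold 7 (total 35).
Red receives 12.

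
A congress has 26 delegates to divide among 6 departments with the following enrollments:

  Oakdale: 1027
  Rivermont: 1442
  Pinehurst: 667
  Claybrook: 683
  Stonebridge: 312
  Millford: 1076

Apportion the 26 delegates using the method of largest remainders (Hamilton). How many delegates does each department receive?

Total 5207; standard divisor 5207/26 ≈ 200.269.
Standard quotas: Oakdale 5.128, Rivermont 7.200, Pinehurst 3.331, Claybrook 3.410, Stonebridge 1.558, Millford 5.373.
Lower quotas: Oakdale 5, Rivermont 7, Pinehurst 3, Claybrook 3, Stonebridge 1, Millford 5 (sum 24, leaving 2 seats).
Remainders in descending order: Stonebridge 0.558, Claybrook 0.410, Millford 0.373, Pinehurst 0.331, Rivermont 0.200, Oakdale 0.128.
The surplus seats go to Stonebridge, Claybrook.

Oakdale: 5, Rivermont: 7, Pinehurst: 3, Claybrook: 4, Stonebridge: 2, Millford: 5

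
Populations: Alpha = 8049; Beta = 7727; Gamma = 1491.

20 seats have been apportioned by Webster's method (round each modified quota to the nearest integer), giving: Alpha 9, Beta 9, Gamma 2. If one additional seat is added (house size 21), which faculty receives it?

Priority for the next seat is population ÷ (current seats + 0.5).
Priorities: Alpha 847.263, Beta 813.368, Gamma 596.400.
Highest priority: Alpha.

Alpha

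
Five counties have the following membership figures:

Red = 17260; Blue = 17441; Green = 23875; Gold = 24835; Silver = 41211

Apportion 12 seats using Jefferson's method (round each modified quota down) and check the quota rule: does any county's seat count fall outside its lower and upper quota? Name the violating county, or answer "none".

Standard quotas: Red 1.662, Blue 1.679, Green 2.299, Gold 2.391, Silver 3.968.
Jefferson allocation: Red 2, Blue 2, Green 2, Gold 2, Silver 4.
Every allocation lies between the lower and upper quota.

none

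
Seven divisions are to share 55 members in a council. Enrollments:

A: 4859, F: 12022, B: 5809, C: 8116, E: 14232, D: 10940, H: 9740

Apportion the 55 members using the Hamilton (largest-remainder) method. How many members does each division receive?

A: 4, F: 10, B: 5, C: 7, E: 12, D: 9, H: 8

Total 65718; standard divisor 65718/55 ≈ 1194.873.
Standard quotas: A 4.0665, F 10.0613, B 4.8616, C 6.7924, E 11.9109, D 9.1558, H 8.1515.
Lower quotas: A 4, F 10, B 4, C 6, E 11, D 9, H 8 (sum 52, leaving 3 seats).
Remainders in descending order: E 0.9109, B 0.8616, C 0.7924, D 0.1558, H 0.1515, A 0.0665, F 0.0613.
The surplus seats go to E, B, C.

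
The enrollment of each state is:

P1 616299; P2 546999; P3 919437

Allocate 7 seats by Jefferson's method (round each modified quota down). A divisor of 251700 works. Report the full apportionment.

P1: 2, P2: 2, P3: 3

With modified divisor 251700: modified quotas P1 2.449, P2 2.173, P3 3.653.
Rounding down: P1 2, P2 2, P3 3 (total 7).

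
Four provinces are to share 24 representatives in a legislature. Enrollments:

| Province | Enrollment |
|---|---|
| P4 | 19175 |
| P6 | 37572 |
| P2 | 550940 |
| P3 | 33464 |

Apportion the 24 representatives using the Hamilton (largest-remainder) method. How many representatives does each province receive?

Total 641151; standard divisor 641151/24 ≈ 26714.625.
Standard quotas: P4 0.7178, P6 1.4064, P2 20.6232, P3 1.2526.
Lower quotas: P4 0, P6 1, P2 20, P3 1 (sum 22, leaving 2 seats).
Remainders in descending order: P4 0.7178, P2 0.6232, P6 0.4064, P3 0.2526.
The surplus seats go to P4, P2.

P4: 1, P6: 1, P2: 21, P3: 1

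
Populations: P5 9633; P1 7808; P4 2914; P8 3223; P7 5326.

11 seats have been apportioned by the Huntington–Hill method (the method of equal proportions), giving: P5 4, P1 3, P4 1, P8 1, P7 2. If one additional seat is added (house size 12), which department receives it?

P8

Priority for the next seat is population ÷ (√(s·(s+1))).
Priorities: P5 2154.004, P1 2253.975, P4 2060.509, P8 2279.005, P7 2174.330.
Highest priority: P8.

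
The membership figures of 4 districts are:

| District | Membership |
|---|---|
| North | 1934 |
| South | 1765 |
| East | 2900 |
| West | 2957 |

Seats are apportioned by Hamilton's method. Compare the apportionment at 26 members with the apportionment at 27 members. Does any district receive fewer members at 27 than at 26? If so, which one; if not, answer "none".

At 26 seats: North 5, South 5, East 8, West 8.
At 27 seats: North 6, South 5, East 8, West 8.
No district's allocation decreased.

none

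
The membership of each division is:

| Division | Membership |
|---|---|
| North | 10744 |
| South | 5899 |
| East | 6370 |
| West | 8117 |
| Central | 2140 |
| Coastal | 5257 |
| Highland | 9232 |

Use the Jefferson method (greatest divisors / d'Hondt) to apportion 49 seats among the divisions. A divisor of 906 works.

With modified divisor 906: modified quotas North 11.859, South 6.511, East 7.031, West 8.959, Central 2.362, Coastal 5.802, Highland 10.190.
Rounding down: North 11, South 6, East 7, West 8, Central 2, Coastal 5, Highland 10 (total 49).

North: 11; South: 6; East: 7; West: 8; Central: 2; Coastal: 5; Highland: 10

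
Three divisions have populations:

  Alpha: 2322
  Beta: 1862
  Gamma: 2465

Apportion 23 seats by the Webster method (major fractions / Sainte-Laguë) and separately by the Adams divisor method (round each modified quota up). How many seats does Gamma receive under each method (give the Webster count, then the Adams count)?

9 and 8

Webster: Alpha 8, Beta 6, Gamma 9.
Adams: Alpha 8, Beta 7, Gamma 8.
Gamma gets 9 under Webster and 8 under Adams.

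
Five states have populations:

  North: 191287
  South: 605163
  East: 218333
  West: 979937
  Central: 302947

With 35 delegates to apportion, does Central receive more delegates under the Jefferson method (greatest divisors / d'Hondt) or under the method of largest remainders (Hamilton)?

Hamilton

Jefferson: North 3, South 9, East 3, West 16, Central 4.
Hamilton: North 3, South 9, East 3, West 15, Central 5.
Central gets 4 under Jefferson and 5 under Hamilton.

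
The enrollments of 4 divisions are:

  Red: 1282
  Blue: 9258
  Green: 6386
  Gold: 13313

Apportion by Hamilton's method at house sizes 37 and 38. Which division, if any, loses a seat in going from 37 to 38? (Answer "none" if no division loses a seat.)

At 37 seats: Red 2, Blue 11, Green 8, Gold 16.
At 38 seats: Red 1, Blue 12, Green 8, Gold 17.
Red drops from 2 to 1.

Red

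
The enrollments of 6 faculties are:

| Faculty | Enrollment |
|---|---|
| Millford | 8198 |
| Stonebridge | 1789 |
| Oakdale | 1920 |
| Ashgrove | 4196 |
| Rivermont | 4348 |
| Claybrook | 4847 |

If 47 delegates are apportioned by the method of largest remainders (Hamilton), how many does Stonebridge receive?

3

Total 25298; standard divisor 25298/47 ≈ 538.255.
Standard quotas: Millford 15.2307, Stonebridge 3.3237, Oakdale 3.5671, Ashgrove 7.7956, Rivermont 8.0780, Claybrook 9.0050.
Lower quotas: Millford 15, Stonebridge 3, Oakdale 3, Ashgrove 7, Rivermont 8, Claybrook 9 (sum 45, leaving 2 seats).
Remainders in descending order: Ashgrove 0.7956, Oakdale 0.5671, Stonebridge 0.3237, Millford 0.2307, Rivermont 0.0780, Claybrook 0.0050.
The surplus seats go to Ashgrove, Oakdale.
Stonebridge receives 3.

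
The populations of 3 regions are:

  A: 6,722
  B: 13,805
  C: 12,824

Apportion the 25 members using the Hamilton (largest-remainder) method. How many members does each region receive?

Total 33351; standard divisor 33351/25 ≈ 1334.04.
Standard quotas: A 5.0388, B 10.3483, C 9.6129.
Lower quotas: A 5, B 10, C 9 (sum 24, leaving 1 seat).
Remainders in descending order: C 0.6129, B 0.3483, A 0.0388.
The surplus seat goes to C.

A=5, B=10, C=10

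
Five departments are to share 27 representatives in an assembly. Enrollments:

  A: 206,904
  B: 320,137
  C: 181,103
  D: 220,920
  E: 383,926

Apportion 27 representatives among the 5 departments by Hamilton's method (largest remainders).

A 4, B 7, C 4, D 4, E 8

The standard divisor is 1312990/27 ≈ 48629.259.
Standard quotas: A 4.2547, B 6.5832, C 3.7242, D 4.5429, E 7.8950.
Lower quotas: A 4, B 6, C 3, D 4, E 7 (sum 24, leaving 3 seats).
Remainders in descending order: E 0.8950, C 0.7242, B 0.5832, D 0.5429, A 0.2547.
The surplus seats go to E, C, B.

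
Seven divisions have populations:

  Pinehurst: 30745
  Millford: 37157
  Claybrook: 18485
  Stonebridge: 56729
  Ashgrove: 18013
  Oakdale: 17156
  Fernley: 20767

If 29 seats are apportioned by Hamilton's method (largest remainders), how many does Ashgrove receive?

The standard divisor is 199052/29 ≈ 6863.862.
Standard quotas: Pinehurst 4.4793, Millford 5.4134, Claybrook 2.6931, Stonebridge 8.2649, Ashgrove 2.6243, Oakdale 2.4995, Fernley 3.0256.
Lower quotas: Pinehurst 4, Millford 5, Claybrook 2, Stonebridge 8, Ashgrove 2, Oakdale 2, Fernley 3 (sum 26, leaving 3 seats).
Remainders in descending order: Claybrook 0.6931, Ashgrove 0.6243, Oakdale 0.4995, Pinehurst 0.4793, Millford 0.4134, Stonebridge 0.2649, Fernley 0.0256.
The surplus seats go to Claybrook, Ashgrove, Oakdale.
Ashgrove receives 3.

3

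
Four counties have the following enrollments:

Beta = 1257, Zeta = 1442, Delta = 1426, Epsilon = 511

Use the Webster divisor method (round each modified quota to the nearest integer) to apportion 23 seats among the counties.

Beta=6; Zeta=7; Delta=7; Epsilon=3

Standard divisor 4636/23 ≈ 201.565; standard quotas: Beta 6.236, Zeta 7.154, Delta 7.075, Epsilon 2.535.
Rounding to the nearest integer gives Beta 6, Zeta 7, Delta 7, Epsilon 3 — total 23, matching the house size, so no adjustment is needed.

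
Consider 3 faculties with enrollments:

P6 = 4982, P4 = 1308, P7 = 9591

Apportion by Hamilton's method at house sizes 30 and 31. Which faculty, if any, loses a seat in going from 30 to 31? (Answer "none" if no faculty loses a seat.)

At 30 seats: P6 9, P4 3, P7 18.
At 31 seats: P6 10, P4 2, P7 19.
P4 drops from 3 to 2.

P4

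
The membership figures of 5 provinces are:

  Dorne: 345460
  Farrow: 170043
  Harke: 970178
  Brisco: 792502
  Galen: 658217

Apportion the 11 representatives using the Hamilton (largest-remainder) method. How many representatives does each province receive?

Dorne 1, Farrow 1, Harke 4, Brisco 3, Galen 2

Standard divisor: 2936400 ÷ 11 ≈ 266945.455.
Standard quotas: Dorne 1.2941, Farrow 0.6370, Harke 3.6344, Brisco 2.9688, Galen 2.4657.
Lower quotas: Dorne 1, Farrow 0, Harke 3, Brisco 2, Galen 2 (sum 8, leaving 3 seats).
Remainders in descending order: Brisco 0.9688, Farrow 0.6370, Harke 0.6344, Galen 0.4657, Dorne 0.2941.
The surplus seats go to Brisco, Farrow, Harke.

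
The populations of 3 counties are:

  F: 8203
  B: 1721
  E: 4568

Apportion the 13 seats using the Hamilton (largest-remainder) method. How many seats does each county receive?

F 7, B 2, E 4

Total 14492; standard divisor 14492/13 ≈ 1114.769.
Standard quotas: F 7.3585, B 1.5438, E 4.0977.
Lower quotas: F 7, B 1, E 4 (sum 12, leaving 1 seat).
Remainders in descending order: B 0.5438, F 0.3585, E 0.0977.
The surplus seat goes to B.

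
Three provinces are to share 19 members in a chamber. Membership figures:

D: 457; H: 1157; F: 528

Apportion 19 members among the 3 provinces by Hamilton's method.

The standard divisor is 2142/19 ≈ 112.737.
Standard quotas: D 4.054, H 10.263, F 4.683.
Lower quotas: D 4, H 10, F 4 (sum 18, leaving 1 seat).
Remainders in descending order: F 0.683, H 0.263, D 0.054.
Largest remainder: F receives the extra seat.

D: 4, H: 10, F: 5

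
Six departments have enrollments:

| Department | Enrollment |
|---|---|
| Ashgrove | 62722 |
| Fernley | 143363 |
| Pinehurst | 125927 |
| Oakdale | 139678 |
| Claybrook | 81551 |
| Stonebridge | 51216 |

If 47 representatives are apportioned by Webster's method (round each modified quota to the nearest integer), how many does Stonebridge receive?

Standard divisor 604457/47 ≈ 12860.787; standard quotas: Ashgrove 4.877, Fernley 11.147, Pinehurst 9.792, Oakdale 10.861, Claybrook 6.341, Stonebridge 3.982.
Rounding to the nearest integer gives Ashgrove 5, Fernley 11, Pinehurst 10, Oakdale 11, Claybrook 6, Stonebridge 4 — total 47, matching the house size, so no adjustment is needed.
Stonebridge receives 4.

4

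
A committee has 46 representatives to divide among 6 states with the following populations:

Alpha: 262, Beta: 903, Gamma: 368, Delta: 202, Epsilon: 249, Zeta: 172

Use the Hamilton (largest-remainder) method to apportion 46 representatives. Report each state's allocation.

Alpha 6, Beta 19, Gamma 8, Delta 4, Epsilon 5, Zeta 4

The standard divisor is 2156/46 ≈ 46.87.
Standard quotas: Alpha 5.590, Beta 19.266, Gamma 7.852, Delta 4.310, Epsilon 5.313, Zeta 3.670.
Lower quotas: Alpha 5, Beta 19, Gamma 7, Delta 4, Epsilon 5, Zeta 3 (sum 43, leaving 3 seats).
Remainders in descending order: Gamma 0.852, Zeta 0.670, Alpha 0.590, Epsilon 0.313, Delta 0.310, Beta 0.266.
The surplus seats go to Gamma, Zeta, Alpha.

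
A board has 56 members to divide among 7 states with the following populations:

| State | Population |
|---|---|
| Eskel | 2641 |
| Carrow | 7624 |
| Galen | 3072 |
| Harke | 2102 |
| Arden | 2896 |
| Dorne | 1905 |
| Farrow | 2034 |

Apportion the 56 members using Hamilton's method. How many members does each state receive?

The standard divisor is 22274/56 ≈ 397.75.
Standard quotas: Eskel 6.6398, Carrow 19.1678, Galen 7.7234, Harke 5.2847, Arden 7.2810, Dorne 4.7894, Farrow 5.1138.
Lower quotas: Eskel 6, Carrow 19, Galen 7, Harke 5, Arden 7, Dorne 4, Farrow 5 (sum 53, leaving 3 seats).
Remainders in descending order: Dorne 0.7894, Galen 0.7234, Eskel 0.6398, Harke 0.2847, Arden 0.2810, Carrow 0.1678, Farrow 0.1138.
The surplus seats go to Dorne, Galen, Eskel.

Eskel 7; Carrow 19; Galen 8; Harke 5; Arden 7; Dorne 5; Farrow 5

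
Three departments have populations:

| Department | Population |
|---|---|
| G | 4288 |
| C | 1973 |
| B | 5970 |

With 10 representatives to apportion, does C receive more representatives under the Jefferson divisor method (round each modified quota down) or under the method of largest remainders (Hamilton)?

Jefferson: G 4, C 1, B 5.
Hamilton: G 3, C 2, B 5.
C gets 1 under Jefferson and 2 under Hamilton.

Hamilton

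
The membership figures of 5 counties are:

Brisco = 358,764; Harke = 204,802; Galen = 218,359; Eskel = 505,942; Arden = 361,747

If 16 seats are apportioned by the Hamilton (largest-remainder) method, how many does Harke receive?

The standard divisor is 1649614/16 ≈ 103100.875.
Standard quotas: Brisco 3.4797, Harke 1.9864, Galen 2.1179, Eskel 4.9073, Arden 3.5087.
Lower quotas: Brisco 3, Harke 1, Galen 2, Eskel 4, Arden 3 (sum 13, leaving 3 seats).
Remainders in descending order: Harke 0.9864, Eskel 0.9073, Arden 0.5087, Brisco 0.4797, Galen 0.1179.
Largest remainders: Harke, Eskel, Arden receive the extra seats.
Harke receives 2.

2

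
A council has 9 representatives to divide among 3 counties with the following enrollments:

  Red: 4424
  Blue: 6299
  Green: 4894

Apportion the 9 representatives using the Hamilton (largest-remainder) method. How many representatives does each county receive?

Standard divisor: 15617 ÷ 9 ≈ 1735.222.
Standard quotas: Red 2.5495, Blue 3.6301, Green 2.8204.
Lower quotas: Red 2, Blue 3, Green 2 (sum 7, leaving 2 seats).
Remainders in descending order: Green 0.8204, Blue 0.6301, Red 0.5495.
The surplus seats go to Green, Blue.

Red=2, Blue=4, Green=3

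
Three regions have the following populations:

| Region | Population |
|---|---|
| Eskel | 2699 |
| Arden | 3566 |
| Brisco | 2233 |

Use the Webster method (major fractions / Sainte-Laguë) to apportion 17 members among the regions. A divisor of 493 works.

Eskel 5; Arden 7; Brisco 5

With modified divisor 493: modified quotas Eskel 5.475, Arden 7.233, Brisco 4.529.
Rounding to the nearest integer: Eskel 5, Arden 7, Brisco 5 (total 17).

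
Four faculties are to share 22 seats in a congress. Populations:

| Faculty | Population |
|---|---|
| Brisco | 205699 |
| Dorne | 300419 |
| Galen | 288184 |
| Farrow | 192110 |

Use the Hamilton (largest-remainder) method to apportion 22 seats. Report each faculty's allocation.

Brisco: 5, Dorne: 7, Galen: 6, Farrow: 4

Total 986412; standard divisor 986412/22 ≈ 44836.909.
Standard quotas: Brisco 4.5877, Dorne 6.7003, Galen 6.4274, Farrow 4.2846.
Lower quotas: Brisco 4, Dorne 6, Galen 6, Farrow 4 (sum 20, leaving 2 seats).
Remainders in descending order: Dorne 0.7003, Brisco 0.5877, Galen 0.4274, Farrow 0.2846.
Largest remainders: Dorne, Brisco receive the extra seats.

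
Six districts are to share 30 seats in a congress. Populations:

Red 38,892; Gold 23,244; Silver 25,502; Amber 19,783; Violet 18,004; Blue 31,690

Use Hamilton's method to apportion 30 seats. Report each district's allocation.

Red 7, Gold 5, Silver 5, Amber 4, Violet 3, Blue 6

The standard divisor is 157115/30 ≈ 5237.167.
Standard quotas: Red 7.4262, Gold 4.4383, Silver 4.8694, Amber 3.7774, Violet 3.4377, Blue 6.0510.
Lower quotas: Red 7, Gold 4, Silver 4, Amber 3, Violet 3, Blue 6 (sum 27, leaving 3 seats).
Remainders in descending order: Silver 0.8694, Amber 0.7774, Gold 0.4383, Violet 0.4377, Red 0.4262, Blue 0.0510.
The surplus seats go to Silver, Amber, Gold.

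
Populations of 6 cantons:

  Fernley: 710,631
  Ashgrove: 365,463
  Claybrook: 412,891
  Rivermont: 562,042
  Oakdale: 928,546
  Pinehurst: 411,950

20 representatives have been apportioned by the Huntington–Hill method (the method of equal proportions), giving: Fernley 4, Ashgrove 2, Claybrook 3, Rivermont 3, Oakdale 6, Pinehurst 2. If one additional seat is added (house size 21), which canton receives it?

Pinehurst

Priority for the next seat is population ÷ (√(s·(s+1))).
Priorities: Fernley 158901.922, Ashgrove 149199.645, Claybrook 119191.365, Rivermont 162247.550, Oakdale 143277.758, Pinehurst 168177.883.
Highest priority: Pinehurst.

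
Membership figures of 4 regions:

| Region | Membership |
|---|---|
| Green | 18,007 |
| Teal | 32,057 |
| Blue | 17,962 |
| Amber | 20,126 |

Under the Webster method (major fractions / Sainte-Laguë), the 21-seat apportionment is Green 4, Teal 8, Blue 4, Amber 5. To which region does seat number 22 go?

Priority for the next seat is population ÷ (current seats + 0.5).
Priorities: Green 4001.556, Teal 3771.412, Blue 3991.556, Amber 3659.273.
Highest priority: Green.

Green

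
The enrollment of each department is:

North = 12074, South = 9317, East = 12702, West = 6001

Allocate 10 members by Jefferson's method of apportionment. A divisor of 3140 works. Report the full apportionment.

North: 3, South: 2, East: 4, West: 1

With modified divisor 3140: modified quotas North 3.845, South 2.967, East 4.045, West 1.911.
Rounding down: North 3, South 2, East 4, West 1 (total 10).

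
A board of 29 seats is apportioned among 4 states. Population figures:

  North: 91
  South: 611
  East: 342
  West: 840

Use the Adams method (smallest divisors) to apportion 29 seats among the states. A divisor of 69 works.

With modified divisor 69: modified quotas North 1.319, South 8.855, East 4.957, West 12.174.
Rounding up: North 2, South 9, East 5, West 13 (total 29).

North=2, South=9, East=5, West=13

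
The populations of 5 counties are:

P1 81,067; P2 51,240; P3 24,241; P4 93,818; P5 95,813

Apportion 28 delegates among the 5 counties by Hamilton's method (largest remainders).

The standard divisor is 346179/28 ≈ 12363.536.
Standard quotas: P1 6.5569, P2 4.1444, P3 1.9607, P4 7.5883, P5 7.7496.
Lower quotas: P1 6, P2 4, P3 1, P4 7, P5 7 (sum 25, leaving 3 seats).
Remainders in descending order: P3 0.9607, P5 0.7496, P4 0.5883, P1 0.5569, P2 0.1444.
Largest remainders: P3, P5, P4 receive the extra seats.

P1=6, P2=4, P3=2, P4=8, P5=8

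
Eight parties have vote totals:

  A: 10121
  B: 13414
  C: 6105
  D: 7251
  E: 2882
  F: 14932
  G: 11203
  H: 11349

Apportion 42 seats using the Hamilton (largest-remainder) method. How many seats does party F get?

8

Total 77257; standard divisor 77257/42 ≈ 1839.452.
Standard quotas: A 5.5022, B 7.2924, C 3.3189, D 3.9419, E 1.5668, F 8.1176, G 6.0904, H 6.1698.
Lower quotas: A 5, B 7, C 3, D 3, E 1, F 8, G 6, H 6 (sum 39, leaving 3 seats).
Remainders in descending order: D 0.9419, E 0.5668, A 0.5022, C 0.3189, B 0.2924, H 0.1698, F 0.1176, G 0.0904.
The surplus seats go to D, E, A.
F receives 8.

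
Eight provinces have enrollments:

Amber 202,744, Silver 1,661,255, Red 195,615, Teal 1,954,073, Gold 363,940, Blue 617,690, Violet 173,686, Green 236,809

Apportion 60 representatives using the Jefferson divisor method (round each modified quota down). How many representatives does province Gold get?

4

Standard divisor 5405812/60 ≈ 90096.867; standard quotas: Amber 2.250, Silver 18.439, Red 2.171, Teal 21.689, Gold 4.039, Blue 6.856, Violet 1.928, Green 2.628.
Rounding down gives 2, 18, 2, 21, 4, 6, 1, 2 = 56 seats, so the divisor must be adjusted.
With modified divisor 85900: modified quotas Amber 2.360, Silver 19.339, Red 2.277, Teal 22.748, Gold 4.237, Blue 7.191, Violet 2.022, Green 2.757.
Rounding down: Amber 2, Silver 19, Red 2, Teal 22, Gold 4, Blue 7, Violet 2, Green 2 (total 60).
Gold receives 4.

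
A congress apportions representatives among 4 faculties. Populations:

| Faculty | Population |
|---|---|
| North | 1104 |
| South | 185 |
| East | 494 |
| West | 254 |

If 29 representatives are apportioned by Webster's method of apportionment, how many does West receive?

4

Standard divisor 2037/29 ≈ 70.241; standard quotas: North 15.717, South 2.634, East 7.033, West 3.616.
Rounding to the nearest integer gives 16, 3, 7, 4 = 30 seats, so the divisor must be adjusted.
With modified divisor 72: modified quotas North 15.333, South 2.569, East 6.861, West 3.528.
Rounding to the nearest integer: North 15, South 3, East 7, West 4 (total 29).
West receives 4.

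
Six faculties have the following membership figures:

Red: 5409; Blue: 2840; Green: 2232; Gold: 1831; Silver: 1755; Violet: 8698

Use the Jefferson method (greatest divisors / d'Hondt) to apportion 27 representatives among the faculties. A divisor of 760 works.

With modified divisor 760: modified quotas Red 7.117, Blue 3.737, Green 2.937, Gold 2.409, Silver 2.309, Violet 11.445.
Rounding down: Red 7, Blue 3, Green 2, Gold 2, Silver 2, Violet 11 (total 27).

Red 7; Blue 3; Green 2; Gold 2; Silver 2; Violet 11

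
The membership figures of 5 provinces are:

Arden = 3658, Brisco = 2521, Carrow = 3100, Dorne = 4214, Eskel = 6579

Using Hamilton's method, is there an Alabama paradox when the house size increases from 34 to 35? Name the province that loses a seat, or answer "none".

At 34 seats: Arden 6, Brisco 5, Carrow 5, Dorne 7, Eskel 11.
At 35 seats: Arden 6, Brisco 4, Carrow 6, Dorne 7, Eskel 12.
Brisco drops from 5 to 4.

Brisco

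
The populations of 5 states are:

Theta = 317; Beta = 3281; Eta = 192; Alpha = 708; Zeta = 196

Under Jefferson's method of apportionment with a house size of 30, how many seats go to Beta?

Standard divisor 4694/30 ≈ 156.467; standard quotas: Theta 2.026, Beta 20.969, Eta 1.227, Alpha 4.525, Zeta 1.253.
Rounding down gives 2, 20, 1, 4, 1 = 28 seats, so the divisor must be adjusted.
With modified divisor 146: modified quotas Theta 2.171, Beta 22.473, Eta 1.315, Alpha 4.849, Zeta 1.342.
Rounding down: Theta 2, Beta 22, Eta 1, Alpha 4, Zeta 1 (total 30).
Beta receives 22.

22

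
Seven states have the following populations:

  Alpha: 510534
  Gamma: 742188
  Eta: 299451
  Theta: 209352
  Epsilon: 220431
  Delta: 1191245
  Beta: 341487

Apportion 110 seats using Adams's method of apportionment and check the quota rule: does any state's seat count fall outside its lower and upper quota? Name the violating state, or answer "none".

Delta

Standard quotas: Alpha 15.978, Gamma 23.228, Eta 9.372, Theta 6.552, Epsilon 6.899, Delta 37.283, Beta 10.688.
Adams allocation: Alpha 16, Gamma 23, Eta 10, Theta 7, Epsilon 7, Delta 36, Beta 11.
Delta has quota 37.283 (lower 37, upper 38) but receives 36 — outside the quota interval.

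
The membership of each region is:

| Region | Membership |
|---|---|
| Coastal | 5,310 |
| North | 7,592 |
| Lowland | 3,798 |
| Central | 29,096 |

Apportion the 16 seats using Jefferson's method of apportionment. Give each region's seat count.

Coastal=2, North=2, Lowland=1, Central=11

Standard divisor 45796/16 ≈ 2862.25; standard quotas: Coastal 1.855, North 2.652, Lowland 1.327, Central 10.165.
Rounding down gives 1, 2, 1, 10 = 14 seats, so the divisor must be adjusted.
With modified divisor 2600: modified quotas Coastal 2.042, North 2.920, Lowland 1.461, Central 11.191.
Rounding down: Coastal 2, North 2, Lowland 1, Central 11 (total 16).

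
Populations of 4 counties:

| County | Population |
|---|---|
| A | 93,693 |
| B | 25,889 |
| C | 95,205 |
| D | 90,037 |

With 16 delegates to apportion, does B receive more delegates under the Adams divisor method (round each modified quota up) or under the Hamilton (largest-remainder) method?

Adams

Adams: A 5, B 2, C 5, D 4.
Hamilton: A 5, B 1, C 5, D 5.
B gets 2 under Adams and 1 under Hamilton.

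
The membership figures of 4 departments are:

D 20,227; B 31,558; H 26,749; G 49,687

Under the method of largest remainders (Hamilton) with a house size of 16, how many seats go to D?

Standard divisor: 128221 ÷ 16 ≈ 8013.812.
Standard quotas: D 2.5240, B 3.9380, H 3.3379, G 6.2002.
Lower quotas: D 2, B 3, H 3, G 6 (sum 14, leaving 2 seats).
Remainders in descending order: B 0.9380, D 0.5240, H 0.3379, G 0.2002.
Largest remainders: B, D receive the extra seats.
D receives 3.

3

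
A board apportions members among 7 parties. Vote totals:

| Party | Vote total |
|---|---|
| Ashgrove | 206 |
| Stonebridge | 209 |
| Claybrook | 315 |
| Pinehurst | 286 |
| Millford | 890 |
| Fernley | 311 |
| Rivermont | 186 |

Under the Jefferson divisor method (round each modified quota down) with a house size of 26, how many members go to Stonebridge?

Standard divisor 2403/26 ≈ 92.423; standard quotas: Ashgrove 2.229, Stonebridge 2.261, Claybrook 3.408, Pinehurst 3.094, Millford 9.630, Fernley 3.365, Rivermont 2.012.
Rounding down gives 2, 2, 3, 3, 9, 3, 2 = 24 seats, so the divisor must be adjusted.
With modified divisor 80: modified quotas Ashgrove 2.575, Stonebridge 2.612, Claybrook 3.938, Pinehurst 3.575, Millford 11.125, Fernley 3.888, Rivermont 2.325.
Rounding down: Ashgrove 2, Stonebridge 2, Claybrook 3, Pinehurst 3, Millford 11, Fernley 3, Rivermont 2 (total 26).
Stonebridge receives 2.

2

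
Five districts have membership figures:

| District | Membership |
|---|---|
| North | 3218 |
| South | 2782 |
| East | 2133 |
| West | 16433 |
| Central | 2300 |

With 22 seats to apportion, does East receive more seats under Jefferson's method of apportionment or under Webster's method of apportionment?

Jefferson: North 2, South 2, East 1, West 15, Central 2.
Webster: North 3, South 2, East 2, West 13, Central 2.
East gets 1 under Jefferson and 2 under Webster.

Webster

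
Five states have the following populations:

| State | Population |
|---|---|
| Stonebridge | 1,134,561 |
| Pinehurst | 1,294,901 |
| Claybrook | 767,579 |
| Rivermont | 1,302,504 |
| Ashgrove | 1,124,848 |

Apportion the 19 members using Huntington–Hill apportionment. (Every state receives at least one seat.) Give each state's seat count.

Stonebridge=4; Pinehurst=4; Claybrook=3; Rivermont=4; Ashgrove=4

With divisor 302306: modified quotas Stonebridge 3.753, Pinehurst 4.283, Claybrook 2.539, Rivermont 4.309, Ashgrove 3.721.
Geometric-mean thresholds: Stonebridge √(3·4)=3.464, Pinehurst √(4·5)=4.472, Claybrook √(2·3)=2.449, Rivermont √(4·5)=4.472, Ashgrove √(3·4)=3.464.
Each quota rounded against its threshold gives Stonebridge 4, Pinehurst 4, Claybrook 3, Rivermont 4, Ashgrove 4 (total 19).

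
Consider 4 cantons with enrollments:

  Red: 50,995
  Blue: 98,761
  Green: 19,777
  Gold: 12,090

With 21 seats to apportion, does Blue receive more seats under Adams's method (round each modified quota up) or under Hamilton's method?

Hamilton

Adams: Red 6, Blue 10, Green 3, Gold 2.
Hamilton: Red 6, Blue 12, Green 2, Gold 1.
Blue gets 10 under Adams and 12 under Hamilton.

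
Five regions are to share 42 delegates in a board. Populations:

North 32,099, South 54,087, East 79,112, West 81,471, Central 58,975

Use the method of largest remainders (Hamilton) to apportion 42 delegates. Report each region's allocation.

North 4; South 8; East 11; West 11; Central 8

Total 305744; standard divisor 305744/42 ≈ 7279.619.
Standard quotas: North 4.4094, South 7.4299, East 10.8676, West 11.1917, Central 8.1014.
Lower quotas: North 4, South 7, East 10, West 11, Central 8 (sum 40, leaving 2 seats).
Remainders in descending order: East 0.8676, South 0.4299, North 0.4094, West 0.1917, Central 0.1014.
Largest remainders: East, South receive the extra seats.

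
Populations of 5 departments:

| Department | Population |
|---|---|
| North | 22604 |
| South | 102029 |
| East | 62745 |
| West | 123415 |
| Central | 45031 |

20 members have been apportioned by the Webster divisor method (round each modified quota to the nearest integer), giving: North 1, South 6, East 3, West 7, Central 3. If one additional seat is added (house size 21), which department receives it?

Priority for the next seat is population ÷ (current seats + 0.5).
Priorities: North 15069.333, South 15696.769, East 17927.143, West 16455.333, Central 12866.000.
Highest priority: East.

East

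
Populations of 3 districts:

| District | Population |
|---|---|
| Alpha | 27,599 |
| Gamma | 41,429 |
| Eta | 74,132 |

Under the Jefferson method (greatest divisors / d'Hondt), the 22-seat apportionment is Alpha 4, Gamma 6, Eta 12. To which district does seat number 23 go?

Priority for the next seat is population ÷ (current seats + 1).
Priorities: Alpha 5519.800, Gamma 5918.429, Eta 5702.462.
Highest priority: Gamma.

Gamma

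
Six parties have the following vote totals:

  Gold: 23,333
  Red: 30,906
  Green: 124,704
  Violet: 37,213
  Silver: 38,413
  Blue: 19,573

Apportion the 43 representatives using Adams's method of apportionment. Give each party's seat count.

Gold=4; Red=5; Green=19; Violet=6; Silver=6; Blue=3

Standard divisor 274142/43 ≈ 6375.395; standard quotas: Gold 3.660, Red 4.848, Green 19.560, Violet 5.837, Silver 6.025, Blue 3.070.
Rounding up gives 4, 5, 20, 6, 7, 4 = 46 seats, so the divisor must be adjusted.
With modified divisor 6700: modified quotas Gold 3.483, Red 4.613, Green 18.613, Violet 5.554, Silver 5.733, Blue 2.921.
Rounding up: Gold 4, Red 5, Green 19, Violet 6, Silver 6, Blue 3 (total 43).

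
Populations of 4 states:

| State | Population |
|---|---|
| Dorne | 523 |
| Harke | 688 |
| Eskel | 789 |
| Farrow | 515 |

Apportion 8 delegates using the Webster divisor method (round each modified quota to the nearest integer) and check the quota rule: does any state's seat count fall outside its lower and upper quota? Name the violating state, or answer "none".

none

Standard quotas: Dorne 1.664, Harke 2.188, Eskel 2.510, Farrow 1.638.
Webster allocation: Dorne 2, Harke 2, Eskel 2, Farrow 2.
Every allocation lies between the lower and upper quota.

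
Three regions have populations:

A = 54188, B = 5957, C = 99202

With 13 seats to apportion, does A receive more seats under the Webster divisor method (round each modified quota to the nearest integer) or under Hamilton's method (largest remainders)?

Webster

Webster: A 5, B 0, C 8.
Hamilton: A 4, B 1, C 8.
A gets 5 under Webster and 4 under Hamilton.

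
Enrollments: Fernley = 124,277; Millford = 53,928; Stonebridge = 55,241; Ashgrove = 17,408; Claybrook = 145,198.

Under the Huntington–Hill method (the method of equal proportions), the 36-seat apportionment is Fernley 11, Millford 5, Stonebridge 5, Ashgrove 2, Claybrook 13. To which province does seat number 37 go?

Fernley

Priority for the next seat is population ÷ (√(s·(s+1))).
Priorities: Fernley 10816.924, Millford 9845.861, Stonebridge 10085.581, Ashgrove 7106.786, Claybrook 10762.792.
Highest priority: Fernley.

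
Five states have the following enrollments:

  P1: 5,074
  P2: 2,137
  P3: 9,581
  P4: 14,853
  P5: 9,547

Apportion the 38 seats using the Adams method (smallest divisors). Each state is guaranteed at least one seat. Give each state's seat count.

P1=5, P2=2, P3=9, P4=13, P5=9

Standard divisor 41192/38 ≈ 1084; standard quotas: P1 4.681, P2 1.971, P3 8.839, P4 13.702, P5 8.807.
Rounding up gives 5, 2, 9, 14, 9 = 39 seats, so the divisor must be adjusted.
With modified divisor 1170: modified quotas P1 4.337, P2 1.826, P3 8.189, P4 12.695, P5 8.160.
Rounding up: P1 5, P2 2, P3 9, P4 13, P5 9 (total 38).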